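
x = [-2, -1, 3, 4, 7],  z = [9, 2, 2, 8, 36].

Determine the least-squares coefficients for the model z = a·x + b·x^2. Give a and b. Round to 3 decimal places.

a = -2.270, b = 1.057

The normal system AᵀA·[a, b]ᵀ = Aᵀz is [[79, 425]; [425, 2755]]·[a, b]ᵀ = [270, 1948]ᵀ.
Δ = 79·2755 − 425² = 37020.
a = (270·2755 − 425·1948)/37020 = -8405/3702; b = (79·1948 − 425·270)/37020 = 19571/18510.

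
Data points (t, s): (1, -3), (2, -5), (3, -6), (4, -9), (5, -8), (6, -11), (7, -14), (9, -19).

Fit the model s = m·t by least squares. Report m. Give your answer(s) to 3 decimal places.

m = -2.000

The normal equations are: 221·m = -442.
(Σt·t = 221, Σt·s = -442.)
Hence m = -442 / 221 ≈ -2.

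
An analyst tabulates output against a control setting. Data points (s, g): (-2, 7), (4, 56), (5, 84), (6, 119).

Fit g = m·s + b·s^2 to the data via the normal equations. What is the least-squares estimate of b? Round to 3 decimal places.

b = 2.916

Compute the Gram sums: Σs·s = 81, Σs·s^2 = 397, Σs^2·s^2 = 2193.
Moment sums: Σs·g = 1344, Σs^2·g = 7308.
So AᵀA·[m, b]ᵀ = Aᵀg: [[81, 397]; [397, 2193]]·[m, b]ᵀ = [1344, 7308]ᵀ.
det = 81·2193 − 397² = 20024.
m = (1344·2193 − 397·7308)/20024 = 11529/5006; b = (81·7308 − 397·1344)/20024 = 14595/5006.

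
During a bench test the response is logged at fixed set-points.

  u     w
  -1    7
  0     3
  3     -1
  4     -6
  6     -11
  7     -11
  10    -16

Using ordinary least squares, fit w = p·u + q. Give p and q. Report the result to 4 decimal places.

Compute the Gram sums: Σu·u = 211, Σu = 29, Σ1 = 7.
Right-hand side: Σu·w = -337, Σw = -35.
Determinant 211·7 − 29² = 636.
p = ((-337)·7 − 29·(-35))/636 = -112/53; q = (211·(-35) − 29·(-337))/636 = 199/53.

p = -2.1132, q = 3.7547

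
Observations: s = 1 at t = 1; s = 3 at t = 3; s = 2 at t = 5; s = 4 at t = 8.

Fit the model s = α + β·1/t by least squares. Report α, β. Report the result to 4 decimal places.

Setting ∂/∂α … = 0 gives: 4·α + (199/120)·β = 10;  (199/120)·α + (16801/14400)·β = 29/10.
Determinant 4·(16801/14400) − (199/120)² = 3067/1600.
α = (10·(16801/14400) − (199/120)·(29/10))/(3067/1600) = 98758/27603; β = (4·(29/10) − (199/120)·10)/(3067/1600) = -23920/9201.

α = 3.5778, β = -2.5997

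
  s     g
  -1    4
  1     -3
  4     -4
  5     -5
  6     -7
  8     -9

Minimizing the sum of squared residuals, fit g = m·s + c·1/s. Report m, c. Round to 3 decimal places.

m = -1.033, c = -2.373

Setting ∂/∂m … = 0 gives: 143·m + 6·c = -162;  6·m + (30901/14400)·c = -271/24.
(Σs·s = 143, Σs·1/s = 6, Σ1/s·1/s = 30901/14400, Σs·g = -162, Σ1/s·g = -271/24.)
Determinant 143·(30901/14400) − 6² = 3900443/14400.
m = ((-162)·(30901/14400) − 6·(-271/24))/(3900443/14400) = -4030362/3900443; c = (143·(-271/24) − 6·(-162))/(3900443/14400) = -9255000/3900443.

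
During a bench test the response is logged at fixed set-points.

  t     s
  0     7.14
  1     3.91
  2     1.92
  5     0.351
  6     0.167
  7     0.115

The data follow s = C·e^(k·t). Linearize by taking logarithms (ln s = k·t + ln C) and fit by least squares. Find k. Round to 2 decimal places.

k = -0.60

Linearized form: ln s = k·t + ln C. From the 6 transformed points,
XᵀX = [[115.0000, 21.0000]; [21.0000, 6]], rhs = [-28.4450, -1.0180]ᵀ  (here Σt = 21.0000, Σ(t)² = 115.0000, Σln s = -1.0180, Σt·ln s = -28.4450).
Slope k = (n·Σt·ln s − Σt·Σln s)/(n·Σ(t)² − (Σt)²) = (6·-28.4450 − 21.0000·-1.0180)/249.0000 = -0.59957; ln C = (Σln s − k·Σt)/n = 1.92882.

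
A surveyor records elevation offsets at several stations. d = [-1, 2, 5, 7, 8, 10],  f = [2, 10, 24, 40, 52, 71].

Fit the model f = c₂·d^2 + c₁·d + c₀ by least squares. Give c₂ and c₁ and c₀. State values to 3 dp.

c₂ = 0.496, c₁ = 1.850, c₀ = 3.533

Normal-equation sums: Σd^2·d^2 = 17139, Σd^2·d = 1987, Σd^2 = 243, Σd·d = 243, Σd = 31, Σ1 = 6.
For Aᵀf: Σd^2·f = 13030, Σd·f = 1544, Σf = 199.
Solving the 3×3 system (Gaussian elimination) gives c₂ = 4913/9912, c₁ = 6113/3304, c₀ = 8755/2478.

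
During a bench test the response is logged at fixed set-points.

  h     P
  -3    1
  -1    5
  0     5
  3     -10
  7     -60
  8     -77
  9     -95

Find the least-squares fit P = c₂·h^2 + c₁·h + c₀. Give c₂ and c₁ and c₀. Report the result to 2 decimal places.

c₂ = -1.03, c₁ = -1.93, c₀ = 4.52

From the data, Σh^2·h^2 = 13221, Σh^2·h = 1583, Σh^2 = 213, Σh·h = 213, Σh = 23, Σ1 = 7.
Right-hand side: Σh^2·P = -15639, Σh·P = -1929, ΣP = -231.
Normal equations: [[13221, 1583, 213]; [1583, 213, 23]; [213, 23, 7]]·[c₂, c₁, c₀]ᵀ = [-15639, -1929, -231]ᵀ.
Inverting the 3×3 Gram matrix, [c₂, c₁, c₀]ᵀ = [-131235/128002, -246405/128002, 41346/9143]ᵀ.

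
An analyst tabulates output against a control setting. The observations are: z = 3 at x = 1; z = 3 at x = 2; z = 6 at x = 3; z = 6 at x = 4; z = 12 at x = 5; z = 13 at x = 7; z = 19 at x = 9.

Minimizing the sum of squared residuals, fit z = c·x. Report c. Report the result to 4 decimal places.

c = 2.0162

Compute the Gram sums: Σx·x = 185.
Moment sums: Σx·z = 373.
Normal equations: [[185]]·[c]ᵀ = [373]ᵀ.
Hence c = 373 / 185 ≈ 2.01622.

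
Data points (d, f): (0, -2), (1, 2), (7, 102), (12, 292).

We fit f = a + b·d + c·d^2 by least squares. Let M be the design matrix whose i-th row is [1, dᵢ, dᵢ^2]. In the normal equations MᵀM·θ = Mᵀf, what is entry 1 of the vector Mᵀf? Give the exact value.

Entry 1 ↔ basis 1, so (Mᵀf)_{1} = Σᵢ fᵢ = (1)·(-2) + (1)·(2) + (1)·(102) + (1)·(292) = 394.

394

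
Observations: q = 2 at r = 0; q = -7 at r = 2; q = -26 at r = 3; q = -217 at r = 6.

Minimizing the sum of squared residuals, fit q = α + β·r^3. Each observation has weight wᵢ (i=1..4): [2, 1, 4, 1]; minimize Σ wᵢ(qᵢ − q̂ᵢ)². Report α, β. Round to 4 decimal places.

α = 1.5000, β = -1.0120

Setting ∂/∂α … = 0 gives: 8·α + 332·β = -324;  332·α + 49636·β = -49736.
(Σwᵢ·1 = 8, Σwᵢ·r^3 = 332, Σwᵢ·r^3·r^3 = 49636, Σwᵢ·q = -324, Σwᵢ·r^3·q = -49736.)
det = 8·49636 − 332² = 286864.
α = ((-324)·49636 − 332·(-49736))/286864 = 26893/17929; β = (8·(-49736) − 332·(-324))/286864 = -18145/17929.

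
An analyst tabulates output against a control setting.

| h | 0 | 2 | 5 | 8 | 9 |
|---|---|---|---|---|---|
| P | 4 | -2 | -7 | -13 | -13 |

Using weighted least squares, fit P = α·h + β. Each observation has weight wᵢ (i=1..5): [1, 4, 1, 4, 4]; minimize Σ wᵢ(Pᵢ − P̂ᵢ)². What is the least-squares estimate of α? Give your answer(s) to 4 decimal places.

Entries of MᵀWM: Σwᵢ·h·h = 621, Σwᵢ·h = 81, Σwᵢ·1 = 14.
For MᵀWP: Σwᵢ·h·P = -935, Σwᵢ·P = -115.
So MᵀWM·[α, β]ᵀ = MᵀWP: [[621, 81]; [81, 14]]·[α, β]ᵀ = [-935, -115]ᵀ.
Eliminating β: 14·(row 1) − 81·(row 2) gives 2133·α = 14·(-935) − 81·(-115) = -3775, so α = -3775/2133.
Then β = ((-115) − 81·(-3775/2133))/14 = 160/79.

α = -1.7698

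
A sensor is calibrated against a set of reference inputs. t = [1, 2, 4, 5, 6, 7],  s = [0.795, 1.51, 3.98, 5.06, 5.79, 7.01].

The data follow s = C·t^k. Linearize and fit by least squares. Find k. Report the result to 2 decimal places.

k = 1.15

With ln sᵢ as the transformed response and ln tᵢ as the regressor:
Σln t = 7.4265, Σ(ln t)² = 11.9895, Σln s = 6.8888, Σln t·ln s = 11.7459.
Normal system: [[11.9895, 7.4265]; [7.4265, 6]]·[k, ln C]ᵀ = [11.7459, 6.8888]ᵀ.
Slope k = (n·Σln t·ln s − Σln t·Σln s)/(n·Σ(ln t)² − (Σln t)²) = (6·11.7459 − 7.4265·6.8888)/16.7835 = 1.15085; ln C = (Σln s − k·Σln t)/n = -0.27634.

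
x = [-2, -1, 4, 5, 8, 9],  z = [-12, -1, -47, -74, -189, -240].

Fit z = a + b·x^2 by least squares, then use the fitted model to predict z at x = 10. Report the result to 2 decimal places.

ẑ = -296.35

Compute the Gram sums: Σ1 = 6, Σx^2 = 191, Σx^2·x^2 = 11555.
Right-hand side: Σz = -563, Σx^2·z = -34187.
Δ = 6·11555 − 191² = 32849.
a = ((-563)·11555 − 191·(-34187))/32849 = 24252/32849; b = (6·(-34187) − 191·(-563))/32849 = -97589/32849.
At x = 10: ẑ = (24252/32849)·(1) + (-97589/32849)·(100) = -9734648/32849.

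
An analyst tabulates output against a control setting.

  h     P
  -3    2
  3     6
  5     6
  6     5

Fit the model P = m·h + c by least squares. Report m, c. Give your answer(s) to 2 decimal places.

m = 0.41, c = 3.64

The normal system AᵀA·[m, c]ᵀ = AᵀP is [[79, 11]; [11, 4]]·[m, c]ᵀ = [72, 19]ᵀ.
Determinant 79·4 − 11² = 195.
m = (72·4 − 11·19)/195 = 79/195; c = (79·19 − 11·72)/195 = 709/195.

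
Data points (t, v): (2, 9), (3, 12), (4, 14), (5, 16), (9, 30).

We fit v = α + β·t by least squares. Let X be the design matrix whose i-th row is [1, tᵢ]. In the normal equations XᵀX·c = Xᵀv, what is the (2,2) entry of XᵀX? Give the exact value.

135

Row 2 ↔ basis t, column 2 ↔ basis t, so (XᵀX)_{2,2} = Σᵢ (t)·(t) = (2)·(2) + (3)·(3) + (4)·(4) + (5)·(5) + (9)·(9) = 135.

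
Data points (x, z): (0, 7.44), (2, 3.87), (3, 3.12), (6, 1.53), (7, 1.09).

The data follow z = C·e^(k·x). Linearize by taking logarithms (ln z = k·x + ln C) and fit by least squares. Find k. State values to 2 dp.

Linearized form: ln z = k·x + ln C. From the 5 transformed points,
XᵀX = [[98.0000, 18.0000]; [18.0000, 5]], rhs = [9.2749, 5.0094]ᵀ  (here Σx = 18.0000, Σ(x)² = 98.0000, Σln z = 5.0094, Σx·ln z = 9.2749).
Δ = 98.0000·5 − (18.0000)² = 166.0000; k = (9.2749·5 − 18.0000·5.0094)/166.0000 = -0.26383, ln C = (98.0000·5.0094 − 18.0000·9.2749)/166.0000 = 1.95165.

k = -0.26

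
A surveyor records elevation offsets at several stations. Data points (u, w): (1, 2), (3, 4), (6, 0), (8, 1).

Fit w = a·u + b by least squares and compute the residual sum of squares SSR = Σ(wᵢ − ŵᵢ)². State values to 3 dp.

SSR = 5.638

Sums needed: Σu·u = 110, Σu = 18, Σ1 = 4.
Moment sums: Σu·w = 22, Σw = 7.
det = 110·4 − 18² = 116.
a = (22·4 − 18·7)/116 = -19/58; b = (110·7 − 18·22)/116 = 187/58.
Residuals: -26/29, 51/29, -73/58, 23/58; SSR = 327/58.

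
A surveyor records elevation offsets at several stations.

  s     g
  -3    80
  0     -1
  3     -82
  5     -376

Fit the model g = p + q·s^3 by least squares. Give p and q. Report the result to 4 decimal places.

With design matrix X, XᵀX = [[4, 125]; [125, 17083]] and Xᵀg = [-379, -51374]ᵀ.
Δ = 4·17083 − 125² = 52707.
p = ((-379)·17083 − 125·(-51374))/52707 = -1; q = (4·(-51374) − 125·(-379))/52707 = -3.

p = -1.0000, q = -3.0000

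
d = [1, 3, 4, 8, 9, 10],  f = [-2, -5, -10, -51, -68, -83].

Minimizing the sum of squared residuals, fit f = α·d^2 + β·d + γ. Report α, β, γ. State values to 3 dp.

The normal system XᵀX·[α, β, γ]ᵀ = Xᵀf is [[20995, 2333, 271]; [2333, 271, 35]; [271, 35, 6]]·[α, β, γ]ᵀ = [-17279, -1907, -219]ᵀ.
Inverting the 3×3 Gram matrix, [α, β, γ]ᵀ = [-60727/58080, 136391/58080, -28783/9680]ᵀ.

α = -1.046, β = 2.348, γ = -2.973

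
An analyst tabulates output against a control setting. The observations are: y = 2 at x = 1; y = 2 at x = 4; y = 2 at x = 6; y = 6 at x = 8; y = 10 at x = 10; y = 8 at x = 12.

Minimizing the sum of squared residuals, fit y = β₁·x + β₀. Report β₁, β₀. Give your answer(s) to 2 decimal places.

β₁ = 0.75, β₀ = -0.16

Sums needed: Σx·x = 361, Σx = 41, Σ1 = 6.
And Σx·y = 266, Σy = 30.
AᵀA·[β₁, β₀]ᵀ = Aᵀy becomes [[361, 41]; [41, 6]]·[β₁, β₀]ᵀ = [266, 30]ᵀ.
det = 361·6 − 41² = 485.
β₁ = (266·6 − 41·30)/485 = 366/485; β₀ = (361·30 − 41·266)/485 = -76/485.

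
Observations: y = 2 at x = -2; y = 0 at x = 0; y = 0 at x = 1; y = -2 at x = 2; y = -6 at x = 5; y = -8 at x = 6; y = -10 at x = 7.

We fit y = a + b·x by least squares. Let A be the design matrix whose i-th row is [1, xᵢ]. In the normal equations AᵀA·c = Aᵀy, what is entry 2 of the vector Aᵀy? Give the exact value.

-156

Entry 2 ↔ basis x, so (Aᵀy)_{2} = Σᵢ (x)·yᵢ = (-2)·(2) + (0)·(0) + (1)·(0) + (2)·(-2) + (5)·(-6) + (6)·(-8) + (7)·(-10) = -156.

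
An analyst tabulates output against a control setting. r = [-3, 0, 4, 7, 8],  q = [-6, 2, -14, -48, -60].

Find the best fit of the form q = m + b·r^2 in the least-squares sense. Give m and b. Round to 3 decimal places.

m = 2.101, b = -0.989

From the data, Σ1 = 5, Σr^2 = 138, Σr^2·r^2 = 6834.
And Σq = -126, Σr^2·q = -6470.
Normal equations: [[5, 138]; [138, 6834]]·[m, b]ᵀ = [-126, -6470]ᵀ.
Δ = 5·6834 − 138² = 15126.
m = ((-126)·6834 − 138·(-6470))/15126 = 5296/2521; b = (5·(-6470) − 138·(-126))/15126 = -7481/7563.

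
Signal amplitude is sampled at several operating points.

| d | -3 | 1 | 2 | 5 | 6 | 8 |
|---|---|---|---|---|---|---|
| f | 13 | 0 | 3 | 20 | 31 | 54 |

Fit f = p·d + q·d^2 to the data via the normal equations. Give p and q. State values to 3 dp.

p = -1.009, q = 0.988

Normal-equation sums: Σd·d = 139, Σd·d^2 = 835, Σd^2·d^2 = 6115.
For Mᵀf: Σd·f = 685, Σd^2·f = 5201.
MᵀM·[p, q]ᵀ = Mᵀf becomes [[139, 835]; [835, 6115]]·[p, q]ᵀ = [685, 5201]ᵀ.
Determinant 139·6115 − 835² = 152760.
p = (685·6115 − 835·5201)/152760 = -7703/7638; q = (139·5201 − 835·685)/152760 = 37741/38190.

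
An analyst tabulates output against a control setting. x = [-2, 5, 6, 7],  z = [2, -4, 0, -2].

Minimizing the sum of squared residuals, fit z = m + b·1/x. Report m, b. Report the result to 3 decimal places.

Entries of MᵀM: Σ1 = 4, Σ1/x = 1/105, Σ1/x·1/x = 7457/22050.
And Σz = -4, Σ1/x·z = -73/35.
Eliminating b: (7457/22050)·(row 1) − (1/105)·(row 2) gives (1657/1225)·m = (7457/22050)·(-4) − (1/105)·(-73/35) = -2939/2205, so m = -14695/14913.
Then b = ((-73/35) − (1/105)·(-14695/14913))/(7457/22050) = -30520/4971.

m = -0.985, b = -6.140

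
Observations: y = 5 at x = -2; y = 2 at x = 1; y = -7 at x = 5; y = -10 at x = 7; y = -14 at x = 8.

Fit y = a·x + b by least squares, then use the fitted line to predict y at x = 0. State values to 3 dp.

AᵀA·[a, b]ᵀ = Aᵀy reads: 143·a + 19·b = -225;  19·a + 5·b = -24.
(Σx·x = 143, Σx = 19, Σ1 = 5, Σx·y = -225, Σy = -24.)
Determinant 143·5 − 19² = 354.
a = ((-225)·5 − 19·(-24))/354 = -223/118; b = (143·(-24) − 19·(-225))/354 = 281/118.
At x = 0: ŷ = (-223/118)·(0) + (281/118)·(1) = 281/118.

ŷ = 2.381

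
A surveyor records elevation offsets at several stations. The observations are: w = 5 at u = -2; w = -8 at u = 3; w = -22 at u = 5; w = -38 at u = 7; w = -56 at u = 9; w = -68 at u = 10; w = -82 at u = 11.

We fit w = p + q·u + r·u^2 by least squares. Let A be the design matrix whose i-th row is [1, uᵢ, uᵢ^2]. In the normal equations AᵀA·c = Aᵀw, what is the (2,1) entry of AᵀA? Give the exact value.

Row 2 ↔ basis u, column 1 ↔ basis 1, so (AᵀA)_{2,1} = Σᵢ u = (-2)·(1) + (3)·(1) + (5)·(1) + (7)·(1) + (9)·(1) + (10)·(1) + (11)·(1) = 43.

43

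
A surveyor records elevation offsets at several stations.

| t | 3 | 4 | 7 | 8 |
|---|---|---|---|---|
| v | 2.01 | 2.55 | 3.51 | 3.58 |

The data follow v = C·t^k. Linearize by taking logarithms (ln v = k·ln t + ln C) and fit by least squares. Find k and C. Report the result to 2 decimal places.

Let Y = ln v. Fitting Y = k·ln t + ln C by least squares:
Sums: Σln t = 6.5103, Σ(ln t)² = 11.2394, Σln v = 4.1652, Σln t·ln v = 7.1600.
Normal system: [[11.2394, 6.5103]; [6.5103, 4]]·[k, ln C]ᵀ = [7.1600, 4.1652]ᵀ.
Solving (det = 2.5742): k = 0.59188, ln C = 0.07798, so C = exp(0.07798) = 1.08111.

k = 0.59, C = 1.08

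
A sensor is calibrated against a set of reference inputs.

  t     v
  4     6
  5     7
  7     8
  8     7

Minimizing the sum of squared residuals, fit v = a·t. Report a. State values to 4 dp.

a = 1.1104

Normal-equation sums: Σt·t = 154.
And Σt·v = 171.
a = 171/154 = 1.11039.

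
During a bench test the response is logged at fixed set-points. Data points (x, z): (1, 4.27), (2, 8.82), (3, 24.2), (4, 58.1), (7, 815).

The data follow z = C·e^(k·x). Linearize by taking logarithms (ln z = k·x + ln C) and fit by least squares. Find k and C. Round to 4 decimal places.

With ln zᵢ as the transformed response and xᵢ as the regressor:
AᵀA = [[79.0000, 17.0000]; [17.0000, 5]], rhs = [78.5357, 17.5803]ᵀ  (here Σx = 17.0000, Σ(x)² = 79.0000, Σln z = 17.5803, Σx·ln z = 78.5357).
Δ = 79.0000·5 − (17.0000)² = 106.0000; k = (78.5357·5 − 17.0000·17.5803)/106.0000 = 0.88503, ln C = (79.0000·17.5803 − 17.0000·78.5357)/106.0000 = 0.50698, so C = exp(0.50698) = 1.66027.

k = 0.8850, C = 1.6603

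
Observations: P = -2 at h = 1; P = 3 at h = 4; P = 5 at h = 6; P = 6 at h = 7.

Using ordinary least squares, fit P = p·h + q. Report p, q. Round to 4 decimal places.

Sums needed: Σh·h = 102, Σh = 18, Σ1 = 4.
Right-hand side: Σh·P = 82, ΣP = 12.
So MᵀM·[p, q]ᵀ = MᵀP: [[102, 18]; [18, 4]]·[p, q]ᵀ = [82, 12]ᵀ.
Δ = 102·4 − 18² = 84.
p = (82·4 − 18·12)/84 = 4/3; q = (102·12 − 18·82)/84 = -3.

p = 1.3333, q = -3.0000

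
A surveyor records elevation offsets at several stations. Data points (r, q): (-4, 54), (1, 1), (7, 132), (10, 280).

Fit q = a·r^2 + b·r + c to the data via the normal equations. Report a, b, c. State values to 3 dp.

a = 2.984, b = -1.807, c = -0.768

The normal equations are: 12658·a + 1280·b + 166·c = 35333;  1280·a + 166·b + 14·c = 3509;  166·a + 14·b + 4·c = 467.
(Σr^2·r^2 = 12658, Σr^2·r = 1280, Σr^2 = 166, Σr·r = 166, Σr = 14, Σ1 = 4, Σr^2·q = 35333, Σr·q = 3509, Σq = 467.)
Solving the 3×3 system (Gaussian elimination) gives a = 185389/62124, b = -37423/20708, c = -47725/62124.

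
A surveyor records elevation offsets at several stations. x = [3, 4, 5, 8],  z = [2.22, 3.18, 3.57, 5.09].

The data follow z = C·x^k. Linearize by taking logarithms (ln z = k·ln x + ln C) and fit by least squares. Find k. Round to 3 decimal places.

k = 0.816

Linearized form: ln z = k·ln x + ln C. From the 4 transformed points,
Sums: Σln x = 6.1738, Σ(ln x)² = 10.0431, Σln z = 4.8542, Σln x·ln z = 7.9119.
Normal system: [[10.0431, 6.1738]; [6.1738, 4]]·[k, ln C]ᵀ = [7.9119, 4.8542]ᵀ.
Slope k = (n·Σln x·ln z − Σln x·Σln z)/(n·Σ(ln x)² − (Σln x)²) = (4·7.9119 − 6.1738·4.8542)/2.0569 = 0.81604; ln C = (Σln z − k·Σln x)/n = -0.04596.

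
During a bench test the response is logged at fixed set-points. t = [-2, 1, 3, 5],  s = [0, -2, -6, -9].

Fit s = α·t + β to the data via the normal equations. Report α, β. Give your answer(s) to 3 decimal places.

α = -1.318, β = -1.944

Normal-equation sums: Σt·t = 39, Σt = 7, Σ1 = 4.
Right-hand side: Σt·s = -65, Σs = -17.
Δ = 39·4 − 7² = 107.
α = ((-65)·4 − 7·(-17))/107 = -141/107; β = (39·(-17) − 7·(-65))/107 = -208/107.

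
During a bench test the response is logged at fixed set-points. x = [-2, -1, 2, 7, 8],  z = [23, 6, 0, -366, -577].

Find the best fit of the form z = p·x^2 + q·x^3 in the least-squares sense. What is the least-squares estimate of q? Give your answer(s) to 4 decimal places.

The normal equations are: 6530·p + 49574·q = -54764;  49574·p + 379922·q = -421152.
(Σx^2·x^2 = 6530, Σx^2·x^3 = 49574, Σx^3·x^3 = 379922, Σx^2·z = -54764, Σx^3·z = -421152.)
Determinant 6530·379922 − 49574² = 23309184.
p = ((-54764)·379922 − 49574·(-421152))/23309184 = 9017605/2913648; q = (6530·(-421152) − 49574·(-54764))/23309184 = -4406503/2913648.

q = -1.5124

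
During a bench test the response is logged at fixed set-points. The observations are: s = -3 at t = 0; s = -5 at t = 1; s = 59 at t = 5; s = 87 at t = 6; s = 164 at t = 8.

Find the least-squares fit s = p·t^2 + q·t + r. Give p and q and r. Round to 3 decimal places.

XᵀX·[p, q, r]ᵀ = Xᵀs reads: 6018·p + 854·q + 126·r = 15098;  854·p + 126·q + 20·r = 2124;  126·p + 20·q + 5·r = 302.
(Σt^2·t^2 = 6018, Σt^2·t = 854, Σt^2 = 126, Σt·t = 126, Σt = 20, Σ1 = 5, Σt^2·s = 15098, Σt·s = 2124, Σs = 302.)
Solving the 3×3 system (Gaussian elimination) gives p = 29787/10336, q = -20819/10336, r = -21531/5168.

p = 2.882, q = -2.014, r = -4.166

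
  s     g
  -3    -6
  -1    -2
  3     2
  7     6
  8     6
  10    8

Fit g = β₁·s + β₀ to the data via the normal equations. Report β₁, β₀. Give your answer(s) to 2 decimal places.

β₁ = 1.03, β₀ = -1.78

Sums needed: Σs·s = 232, Σs = 24, Σ1 = 6.
For Xᵀg: Σs·g = 196, Σg = 14.
So XᵀX·[β₁, β₀]ᵀ = Xᵀg: [[232, 24]; [24, 6]]·[β₁, β₀]ᵀ = [196, 14]ᵀ.
Determinant 232·6 − 24² = 816.
β₁ = (196·6 − 24·14)/816 = 35/34; β₀ = (232·14 − 24·196)/816 = -91/51.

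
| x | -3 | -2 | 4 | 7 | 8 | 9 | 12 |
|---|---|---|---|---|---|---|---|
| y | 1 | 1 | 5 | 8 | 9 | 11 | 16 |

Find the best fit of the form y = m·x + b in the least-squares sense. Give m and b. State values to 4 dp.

Normal-equation sums: Σx·x = 367, Σx = 35, Σ1 = 7.
Moment sums: Σx·y = 434, Σy = 51.
Eliminating b: 7·(row 1) − 35·(row 2) gives 1344·m = 7·434 − 35·51 = 1253, so m = 179/192.
Then b = (51 − 35·(179/192))/7 = 3527/1344.

m = 0.9323, b = 2.6243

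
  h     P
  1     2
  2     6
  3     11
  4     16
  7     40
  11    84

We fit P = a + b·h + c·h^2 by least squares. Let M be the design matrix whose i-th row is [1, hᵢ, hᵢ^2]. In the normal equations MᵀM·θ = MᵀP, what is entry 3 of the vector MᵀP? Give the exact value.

12505

Entry 3 ↔ basis h^2, so (MᵀP)_{3} = Σᵢ (h^2)·Pᵢ = (1)·(2) + (4)·(6) + (9)·(11) + (16)·(16) + (49)·(40) + (121)·(84) = 12505.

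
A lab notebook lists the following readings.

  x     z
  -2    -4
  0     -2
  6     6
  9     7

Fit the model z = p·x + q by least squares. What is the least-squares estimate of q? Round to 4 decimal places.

Normal-equation sums: Σx·x = 121, Σx = 13, Σ1 = 4.
And Σx·z = 107, Σz = 7.
Normal equations: [[121, 13]; [13, 4]]·[p, q]ᵀ = [107, 7]ᵀ.
det = 121·4 − 13² = 315.
p = (107·4 − 13·7)/315 = 337/315; q = (121·7 − 13·107)/315 = -544/315.

q = -1.7270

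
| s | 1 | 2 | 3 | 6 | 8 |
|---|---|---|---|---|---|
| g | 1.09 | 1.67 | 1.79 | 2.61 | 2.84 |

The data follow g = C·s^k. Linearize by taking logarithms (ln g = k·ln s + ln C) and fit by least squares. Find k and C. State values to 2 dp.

With ln gᵢ as the transformed response and ln sᵢ as the regressor:
Σln s = 5.6630, Σ(ln s)² = 9.2219, Σln g = 3.1844, Σln s·ln g = 4.8845.
Equations: 9.2219·k + 5.6630·ln C = 4.8845;  5.6630·k + 5·ln C = 3.1844.
Solving (det = 14.0403): k = 0.45510, ln C = 0.12143, so C = exp(0.12143) = 1.12911.

k = 0.46, C = 1.13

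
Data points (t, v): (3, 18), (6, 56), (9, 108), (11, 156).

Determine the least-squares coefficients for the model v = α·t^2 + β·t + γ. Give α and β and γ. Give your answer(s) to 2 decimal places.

MᵀM·[α, β, γ]ᵀ = Mᵀv reads: 22579·α + 2303·β + 247·γ = 29802;  2303·α + 247·β + 29·γ = 3078;  247·α + 29·β + 4·γ = 338.
(Σt^2·t^2 = 22579, Σt^2·t = 2303, Σt^2 = 247, Σt·t = 247, Σt = 29, Σ1 = 4, Σt^2·v = 29802, Σt·v = 3078, Σv = 338.)
Row-reducing yields α = 751/762, β = 2543/762, γ = -211/381.

α = 0.99, β = 3.34, γ = -0.55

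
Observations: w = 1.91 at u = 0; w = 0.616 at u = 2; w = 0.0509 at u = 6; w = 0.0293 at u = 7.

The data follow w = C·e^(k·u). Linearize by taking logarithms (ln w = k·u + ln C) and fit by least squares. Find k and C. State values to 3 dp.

k = -0.603, C = 1.965

Taking logs, ln w = k·u + ln C, so regress ln w on u.
Σu = 15.0000, Σ(u)² = 89.0000, Σln w = -6.3455, Σu·ln w = -43.5475.
Equations: 89.0000·k + 15.0000·ln C = -43.5475;  15.0000·k + 4·ln C = -6.3455.
Slope k = (n·Σu·ln w − Σu·Σln w)/(n·Σ(u)² − (Σu)²) = (4·-43.5475 − 15.0000·-6.3455)/131.0000 = -0.60312; ln C = (Σln w − k·Σu)/n = 0.67532, so C = exp(0.67532) = 1.96466.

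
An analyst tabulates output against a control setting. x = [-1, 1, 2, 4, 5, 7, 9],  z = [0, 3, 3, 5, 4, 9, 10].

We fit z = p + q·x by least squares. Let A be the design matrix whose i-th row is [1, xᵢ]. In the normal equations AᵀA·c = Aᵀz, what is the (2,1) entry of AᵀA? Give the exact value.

Row 2 ↔ basis x, column 1 ↔ basis 1, so (AᵀA)_{2,1} = Σᵢ x = (-1)·(1) + (1)·(1) + (2)·(1) + (4)·(1) + (5)·(1) + (7)·(1) + (9)·(1) = 27.

27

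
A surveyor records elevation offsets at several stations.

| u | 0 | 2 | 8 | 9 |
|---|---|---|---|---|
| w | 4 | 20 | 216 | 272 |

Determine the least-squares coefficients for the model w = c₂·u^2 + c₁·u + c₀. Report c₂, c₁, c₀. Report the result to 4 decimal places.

c₂ = 3.1423, c₁ = 1.4165, c₀ = 4.2202

Normal-equation sums: Σu^2·u^2 = 10673, Σu^2·u = 1249, Σu^2 = 149, Σu·u = 149, Σu = 19, Σ1 = 4.
Right-hand side: Σu^2·w = 35936, Σu·w = 4216, Σw = 512.
Row-reducing yields c₂ = 839/267, c₁ = 1891/1335, c₀ = 1878/445.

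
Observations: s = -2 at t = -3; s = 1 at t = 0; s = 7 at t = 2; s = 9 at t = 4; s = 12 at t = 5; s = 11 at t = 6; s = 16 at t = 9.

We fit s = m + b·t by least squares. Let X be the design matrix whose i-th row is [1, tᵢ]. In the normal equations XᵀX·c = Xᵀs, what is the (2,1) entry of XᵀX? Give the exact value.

Row 2 ↔ basis t, column 1 ↔ basis 1, so (XᵀX)_{2,1} = Σᵢ t = (-3)·(1) + (0)·(1) + (2)·(1) + (4)·(1) + (5)·(1) + (6)·(1) + (9)·(1) = 23.

23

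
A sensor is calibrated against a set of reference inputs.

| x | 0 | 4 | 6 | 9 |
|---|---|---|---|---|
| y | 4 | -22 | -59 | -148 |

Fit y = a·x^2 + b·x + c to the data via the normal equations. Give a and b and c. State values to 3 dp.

a = -2.099, b = 2.027, c = 3.919

MᵀM·[a, b, c]ᵀ = Mᵀy reads: 8113·a + 1009·b + 133·c = -14464;  1009·a + 133·b + 19·c = -1774;  133·a + 19·b + 4·c = -225.
Solving the 3×3 system (Gaussian elimination) gives a = -10819/5154, b = 10447/5154, c = 3366/859.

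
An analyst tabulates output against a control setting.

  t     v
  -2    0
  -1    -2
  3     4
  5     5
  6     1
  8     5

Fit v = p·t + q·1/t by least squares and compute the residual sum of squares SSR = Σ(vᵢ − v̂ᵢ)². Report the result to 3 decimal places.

SSR = 17.234

Normal-equation sums: Σt·t = 139, Σt·1/t = 6, Σ1/t·1/t = 20801/14400.
Moment sums: Σt·v = 85, Σ1/t·v = 41/8.
XᵀX·[p, q]ᵀ = Xᵀv becomes [[139, 6]; [6, 20801/14400]]·[p, q]ᵀ = [85, 41/8]ᵀ.
det = 139·(20801/14400) − 6² = 2372939/14400.
p = (85·(20801/14400) − 6·(41/8))/(2372939/14400) = 1325285/2372939; q = (139·(41/8) − 6·85)/(2372939/14400) = 2914200/2372939.
Residuals: 4107670/2372939, -506393/2372939, 4544501/2372939, 4655430/2372939, -6064471/2372939, 898140/2372939; SSR = 40894169/2372939.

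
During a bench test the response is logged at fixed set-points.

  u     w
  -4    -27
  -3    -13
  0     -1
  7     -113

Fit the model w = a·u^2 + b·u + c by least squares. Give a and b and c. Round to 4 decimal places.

a = -2.0435, b = -1.7436, c = -0.6945

Setting ∂/∂a … = 0 gives: 2738·a + 252·b + 74·c = -6086;  252·a + 74·b + 0·c = -644;  74·a + 0·b + 4·c = -154.
(Σu^2·u^2 = 2738, Σu^2·u = 252, Σu^2 = 74, Σu·u = 74, Σu = 0, Σ1 = 4, Σu^2·w = -6086, Σu·w = -644, Σw = -154.)
Solving the 3×3 system (Gaussian elimination) gives a = -38625/18901, b = -32956/18901, c = -13126/18901.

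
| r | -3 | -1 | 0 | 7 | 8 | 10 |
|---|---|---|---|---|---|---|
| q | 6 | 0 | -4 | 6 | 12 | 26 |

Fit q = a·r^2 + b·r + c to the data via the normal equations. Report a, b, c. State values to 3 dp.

a = 0.490, b = -1.967, c = -3.671

The normal system AᵀA·[a, b, c]ᵀ = Aᵀq is [[16579, 1827, 223]; [1827, 223, 21]; [223, 21, 6]]·[a, b, c]ᵀ = [3716, 380, 46]ᵀ.
Inverting the 3×3 Gram matrix, [a, b, c]ᵀ = [355/724, -425903/216476, -397373/108238]ᵀ.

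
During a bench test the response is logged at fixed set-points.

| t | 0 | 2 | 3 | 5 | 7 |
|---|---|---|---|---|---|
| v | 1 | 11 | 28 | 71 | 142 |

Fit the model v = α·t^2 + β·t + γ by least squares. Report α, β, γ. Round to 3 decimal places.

α = 2.923, β = -0.375, γ = 1.006

Normal-equation sums: Σt^2·t^2 = 3123, Σt^2·t = 503, Σt^2 = 87, Σt·t = 87, Σt = 17, Σ1 = 5.
Moment sums: Σt^2·v = 9029, Σt·v = 1455, Σv = 253.
Normal equations: [[3123, 503, 87]; [503, 87, 17]; [87, 17, 5]]·[α, β, γ]ᵀ = [9029, 1455, 253]ᵀ.
Row-reducing yields α = 14825/5071, β = -1901/5071, γ = 5101/5071.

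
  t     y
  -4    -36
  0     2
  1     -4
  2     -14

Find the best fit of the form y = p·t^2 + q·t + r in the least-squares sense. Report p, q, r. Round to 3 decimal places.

Sums needed: Σt^2·t^2 = 273, Σt^2·t = -55, Σt^2 = 21, Σt·t = 21, Σt = -1, Σ1 = 4.
Right-hand side: Σt^2·y = -636, Σt·y = 112, Σy = -52.
Normal equations: [[273, -55, 21]; [-55, 21, -1]; [21, -1, 4]]·[p, q, r]ᵀ = [-636, 112, -52]ᵀ.
Inverting the 3×3 Gram matrix, [p, q, r]ᵀ = [-237/82, -177/82, 67/41]ᵀ.

p = -2.890, q = -2.159, r = 1.634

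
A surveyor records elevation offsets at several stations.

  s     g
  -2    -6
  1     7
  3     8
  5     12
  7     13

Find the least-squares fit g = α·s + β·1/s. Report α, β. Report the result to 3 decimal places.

From the data, Σs·s = 88, Σs·1/s = 5, Σ1/s·1/s = 62689/44100.
For Xᵀg: Σs·g = 194, Σ1/s·g = 1777/105.
So XᵀX·[α, β]ᵀ = Xᵀg: [[88, 5]; [5, 62689/44100]]·[α, β]ᵀ = [194, 1777/105]ᵀ.
Eliminating β: (62689/44100)·(row 1) − 5·(row 2) gives (1103533/11025)·α = (62689/44100)·194 − 5·(1777/105) = 4214983/22050, so α = 4214983/2207066.
Then β = ((1777/105) − 5·(4214983/2207066))/(62689/44100) = 5725230/1103533.

α = 1.910, β = 5.188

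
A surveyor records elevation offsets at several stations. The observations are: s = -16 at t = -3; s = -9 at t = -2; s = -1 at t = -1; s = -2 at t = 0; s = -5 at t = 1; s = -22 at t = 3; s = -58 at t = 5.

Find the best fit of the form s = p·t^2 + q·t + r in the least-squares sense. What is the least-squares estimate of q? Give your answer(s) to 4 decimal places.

Sums needed: Σt^2·t^2 = 805, Σt^2·t = 117, Σt^2 = 49, Σt·t = 49, Σt = 3, Σ1 = 7.
And Σt^2·s = -1834, Σt·s = -294, Σs = -113.
Normal equations: [[805, 117, 49]; [117, 49, 3]; [49, 3, 7]]·[p, q, r]ᵀ = [-1834, -294, -113]ᵀ.
Row-reducing yields p = -91669/44898, q = -2221/2138, r = -31555/22449.

q = -1.0388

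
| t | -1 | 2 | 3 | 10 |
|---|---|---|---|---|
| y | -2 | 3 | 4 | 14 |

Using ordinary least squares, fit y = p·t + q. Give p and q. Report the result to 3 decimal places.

From the data, Σt·t = 114, Σt = 14, Σ1 = 4.
For Xᵀy: Σt·y = 160, Σy = 19.
XᵀX·[p, q]ᵀ = Xᵀy becomes [[114, 14]; [14, 4]]·[p, q]ᵀ = [160, 19]ᵀ.
det = 114·4 − 14² = 260.
p = (160·4 − 14·19)/260 = 187/130; q = (114·19 − 14·160)/260 = -37/130.

p = 1.438, q = -0.285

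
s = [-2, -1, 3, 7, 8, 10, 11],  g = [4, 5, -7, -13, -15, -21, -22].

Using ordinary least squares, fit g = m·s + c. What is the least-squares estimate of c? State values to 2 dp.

c = 0.95

Compute the Gram sums: Σs·s = 348, Σs = 36, Σ1 = 7.
For Mᵀg: Σs·g = -697, Σg = -69.
Normal equations: [[348, 36]; [36, 7]]·[m, c]ᵀ = [-697, -69]ᵀ.
Eliminating c: 7·(row 1) − 36·(row 2) gives 1140·m = 7·(-697) − 36·(-69) = -2395, so m = -479/228.
Then c = ((-69) − 36·(-479/228))/7 = 18/19.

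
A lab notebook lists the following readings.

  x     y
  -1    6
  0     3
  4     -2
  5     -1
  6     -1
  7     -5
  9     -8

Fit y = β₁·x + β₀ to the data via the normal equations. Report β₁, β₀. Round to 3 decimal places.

The normal system AᵀA·[β₁, β₀]ᵀ = Aᵀy is [[208, 30]; [30, 7]]·[β₁, β₀]ᵀ = [-132, -8]ᵀ.
Eliminating β₀: 7·(row 1) − 30·(row 2) gives 556·β₁ = 7·(-132) − 30·(-8) = -684, so β₁ = -171/139.
Then β₀ = ((-8) − 30·(-171/139))/7 = 574/139.

β₁ = -1.230, β₀ = 4.129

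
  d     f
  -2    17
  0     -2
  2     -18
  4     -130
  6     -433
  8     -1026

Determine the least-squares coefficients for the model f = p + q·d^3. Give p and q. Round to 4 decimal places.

p = -1.1206, q = -2.0016

The normal equations are: 6·p + 792·q = -1592;  792·p + 313024·q = -627440.
Δ = 6·313024 − 792² = 1250880.
p = ((-1592)·313024 − 792·(-627440))/1250880 = -21902/19545; q = (6·(-627440) − 792·(-1592))/1250880 = -26081/13030.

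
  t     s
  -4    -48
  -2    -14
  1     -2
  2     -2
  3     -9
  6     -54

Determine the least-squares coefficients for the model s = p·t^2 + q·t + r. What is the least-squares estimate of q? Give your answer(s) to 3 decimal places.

q = 3.364

From the data, Σt^2·t^2 = 1666, Σt^2·t = 180, Σt^2 = 70, Σt·t = 70, Σt = 6, Σ1 = 6.
For Aᵀs: Σt^2·s = -2859, Σt·s = -137, Σs = -129.
Normal equations: [[1666, 180, 70]; [180, 70, 6]; [70, 6, 6]]·[p, q, r]ᵀ = [-2859, -137, -129]ᵀ.
Inverting the 3×3 Gram matrix, [p, q, r]ᵀ = [-64332/31693, 106609/31693, -74937/63386]ᵀ.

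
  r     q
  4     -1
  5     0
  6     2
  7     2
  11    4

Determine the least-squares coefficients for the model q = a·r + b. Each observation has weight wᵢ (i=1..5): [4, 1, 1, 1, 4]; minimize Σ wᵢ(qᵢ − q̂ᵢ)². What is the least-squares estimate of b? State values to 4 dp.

Forming XᵀWX = [[658, 78]; [78, 11]] and XᵀWq = [186, 16]ᵀ gives XᵀWX·[a, b]ᵀ = XᵀWq.
Δ = 658·11 − 78² = 1154.
a = (186·11 − 78·16)/1154 = 399/577; b = (658·16 − 78·186)/1154 = -1990/577.

b = -3.4489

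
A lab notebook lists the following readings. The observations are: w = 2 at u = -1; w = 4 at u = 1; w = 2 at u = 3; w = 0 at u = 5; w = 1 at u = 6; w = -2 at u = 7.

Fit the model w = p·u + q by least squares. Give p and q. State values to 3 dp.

Compute the Gram sums: Σu·u = 121, Σu = 21, Σ1 = 6.
Right-hand side: Σu·w = 0, Σw = 7.
det = 121·6 − 21² = 285.
p = (0·6 − 21·7)/285 = -49/95; q = (121·7 − 21·0)/285 = 847/285.

p = -0.516, q = 2.972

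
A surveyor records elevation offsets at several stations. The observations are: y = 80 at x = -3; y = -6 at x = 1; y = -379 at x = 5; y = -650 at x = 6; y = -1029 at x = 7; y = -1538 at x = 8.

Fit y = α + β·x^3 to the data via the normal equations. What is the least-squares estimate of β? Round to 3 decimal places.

Forming AᵀA = [[6, 1170]; [1170, 442804]] and Aᵀy = [-3522, -1330344]ᵀ gives AᵀA·[α, β]ᵀ = Aᵀy.
det = 6·442804 − 1170² = 1287924.
α = ((-3522)·442804 − 1170·(-1330344))/1287924 = -254434/107327; β = (6·(-1330344) − 1170·(-3522))/1287924 = -321777/107327.

β = -2.998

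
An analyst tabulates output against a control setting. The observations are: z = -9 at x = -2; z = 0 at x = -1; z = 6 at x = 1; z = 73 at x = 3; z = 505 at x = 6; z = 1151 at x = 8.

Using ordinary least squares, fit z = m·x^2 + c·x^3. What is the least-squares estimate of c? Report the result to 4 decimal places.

From the data, Σx^2·x^2 = 5491, Σx^2·x^3 = 40755, Σx^3·x^3 = 309595.
Moment sums: Σx^2·z = 92471, Σx^3·z = 700441.
AᵀA·[m, c]ᵀ = Aᵀz becomes [[5491, 40755]; [40755, 309595]]·[m, c]ᵀ = [92471, 700441]ᵀ.
Eliminating c: 309595·(row 1) − 40755·(row 2) gives 39016120·m = 309595·92471 − 40755·700441 = 82086290, so m = 57403/27284.
Then c = (700441 − 40755·(57403/27284))/309595 = 2038577/1026740.

c = 1.9855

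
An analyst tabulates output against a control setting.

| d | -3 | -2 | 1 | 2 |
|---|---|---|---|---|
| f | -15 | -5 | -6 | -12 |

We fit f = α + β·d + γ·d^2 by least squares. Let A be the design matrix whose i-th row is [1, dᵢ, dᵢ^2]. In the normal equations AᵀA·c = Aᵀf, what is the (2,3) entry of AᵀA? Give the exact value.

-26

Row 2 ↔ basis d, column 3 ↔ basis d^2, so (AᵀA)_{2,3} = Σᵢ (d)·(d^2) = (-3)·(9) + (-2)·(4) + (1)·(1) + (2)·(4) = -26.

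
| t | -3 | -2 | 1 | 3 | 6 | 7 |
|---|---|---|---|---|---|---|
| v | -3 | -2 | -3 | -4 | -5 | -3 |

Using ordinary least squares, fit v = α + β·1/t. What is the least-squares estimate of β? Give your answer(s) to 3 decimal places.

The normal system MᵀM·[α, β]ᵀ = Mᵀv is [[6, 17/21]; [17/21, 149/98]]·[α, β]ᵀ = [-20, -151/42]ᵀ.
det = 6·(149/98) − (17/21)² = 3734/441.
α = ((-20)·(149/98) − (17/21)·(-151/42))/(3734/441) = -24253/7468; β = (6·(-151/42) − (17/21)·(-20))/(3734/441) = -2373/3734.

β = -0.636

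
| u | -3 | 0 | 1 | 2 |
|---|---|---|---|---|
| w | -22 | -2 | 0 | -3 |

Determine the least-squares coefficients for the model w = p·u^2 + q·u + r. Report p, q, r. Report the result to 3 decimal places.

p = -1.483, q = 2.378, r = -1.558

Entries of XᵀX: Σu^2·u^2 = 98, Σu^2·u = -18, Σu^2 = 14, Σu·u = 14, Σu = 0, Σ1 = 4.
For Xᵀw: Σu^2·w = -210, Σu·w = 60, Σw = -27.
Row-reducing yields p = -537/362, q = 861/362, r = -282/181.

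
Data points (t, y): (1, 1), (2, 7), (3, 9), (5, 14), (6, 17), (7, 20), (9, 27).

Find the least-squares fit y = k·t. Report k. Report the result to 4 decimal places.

The normal system MᵀM·[k]ᵀ = Mᵀy is [[205]]·[k]ᵀ = [597]ᵀ.
k = 597/205 = 2.9122.

k = 2.9122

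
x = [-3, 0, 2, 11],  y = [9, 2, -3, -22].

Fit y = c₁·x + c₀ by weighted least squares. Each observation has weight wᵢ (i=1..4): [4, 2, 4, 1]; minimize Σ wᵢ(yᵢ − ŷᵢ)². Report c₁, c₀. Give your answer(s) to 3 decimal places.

c₁ = -2.242, c₀ = 1.972

With design matrix M, MᵀWM = [[173, 7]; [7, 11]] and MᵀWy = [-374, 6]ᵀ.
Δ = 173·11 − 7² = 1854.
c₁ = ((-374)·11 − 7·6)/1854 = -2078/927; c₀ = (173·6 − 7·(-374))/1854 = 1828/927.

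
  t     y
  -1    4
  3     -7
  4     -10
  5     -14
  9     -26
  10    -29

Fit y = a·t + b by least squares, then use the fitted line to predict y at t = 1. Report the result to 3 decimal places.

ŷ = -1.520

Entries of MᵀM: Σt·t = 232, Σt = 30, Σ1 = 6.
For Mᵀy: Σt·y = -659, Σy = -82.
So MᵀM·[a, b]ᵀ = Mᵀy: [[232, 30]; [30, 6]]·[a, b]ᵀ = [-659, -82]ᵀ.
Determinant 232·6 − 30² = 492.
a = ((-659)·6 − 30·(-82))/492 = -249/82; b = (232·(-82) − 30·(-659))/492 = 373/246.
At t = 1: ŷ = (-249/82)·(1) + (373/246)·(1) = -187/123.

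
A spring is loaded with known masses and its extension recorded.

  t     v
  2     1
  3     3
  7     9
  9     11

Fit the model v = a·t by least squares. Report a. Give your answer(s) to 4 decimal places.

a = 1.2098

Entries of XᵀX: Σt·t = 143.
Right-hand side: Σt·v = 173.
So XᵀX·[a]ᵀ = Xᵀv: [[143]]·[a]ᵀ = [173]ᵀ.
a = 173/143 = 1.20979.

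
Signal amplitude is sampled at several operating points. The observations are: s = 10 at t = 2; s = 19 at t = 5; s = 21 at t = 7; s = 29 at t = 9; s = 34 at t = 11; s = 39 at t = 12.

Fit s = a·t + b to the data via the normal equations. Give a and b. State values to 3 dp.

a = 2.799, b = 3.874

AᵀA·[a, b]ᵀ = Aᵀs reads: 424·a + 46·b = 1365;  46·a + 6·b = 152.
Eliminating b: 6·(row 1) − 46·(row 2) gives 428·a = 6·1365 − 46·152 = 1198, so a = 599/214.
Then b = (152 − 46·(599/214))/6 = 829/214.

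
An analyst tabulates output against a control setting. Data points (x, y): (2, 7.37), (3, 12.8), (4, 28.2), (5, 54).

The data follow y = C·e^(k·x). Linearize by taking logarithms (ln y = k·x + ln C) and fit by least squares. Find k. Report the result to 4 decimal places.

k = 0.6765

With ln yᵢ as the transformed response and xᵢ as the regressor:
Σx = 14.0000, Σ(x)² = 54.0000, Σln y = 11.8752, Σx·ln y = 44.9454.
Equations: 54.0000·k + 14.0000·ln C = 44.9454;  14.0000·k + 4·ln C = 11.8752.
Solving (det = 20.0000): k = 0.67646, ln C = 0.60119.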